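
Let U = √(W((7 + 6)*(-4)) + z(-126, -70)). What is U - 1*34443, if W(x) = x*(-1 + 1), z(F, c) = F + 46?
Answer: -34443 + 4*I*√5 ≈ -34443.0 + 8.9443*I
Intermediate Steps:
z(F, c) = 46 + F
W(x) = 0 (W(x) = x*0 = 0)
U = 4*I*√5 (U = √(0 + (46 - 126)) = √(0 - 80) = √(-80) = 4*I*√5 ≈ 8.9443*I)
U - 1*34443 = 4*I*√5 - 1*34443 = 4*I*√5 - 34443 = -34443 + 4*I*√5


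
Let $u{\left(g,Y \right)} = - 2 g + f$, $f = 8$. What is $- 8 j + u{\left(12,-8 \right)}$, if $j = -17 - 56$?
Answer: $568$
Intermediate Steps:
$u{\left(g,Y \right)} = 8 - 2 g$ ($u{\left(g,Y \right)} = - 2 g + 8 = 8 - 2 g$)
$j = -73$ ($j = -17 - 56 = -73$)
$- 8 j + u{\left(12,-8 \right)} = \left(-8\right) \left(-73\right) + \left(8 - 24\right) = 584 + \left(8 - 24\right) = 584 - 16 = 568$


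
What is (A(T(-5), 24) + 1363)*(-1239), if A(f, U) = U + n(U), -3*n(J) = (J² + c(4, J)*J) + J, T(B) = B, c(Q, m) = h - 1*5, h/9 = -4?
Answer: -1877085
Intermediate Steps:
h = -36 (h = 9*(-4) = -36)
c(Q, m) = -41 (c(Q, m) = -36 - 1*5 = -36 - 5 = -41)
n(J) = -J²/3 + 40*J/3 (n(J) = -((J² - 41*J) + J)/3 = -(J² - 40*J)/3 = -J²/3 + 40*J/3)
A(f, U) = U + U*(40 - U)/3
(A(T(-5), 24) + 1363)*(-1239) = ((⅓)*24*(43 - 1*24) + 1363)*(-1239) = ((⅓)*24*(43 - 24) + 1363)*(-1239) = ((⅓)*24*19 + 1363)*(-1239) = (152 + 1363)*(-1239) = 1515*(-1239) = -1877085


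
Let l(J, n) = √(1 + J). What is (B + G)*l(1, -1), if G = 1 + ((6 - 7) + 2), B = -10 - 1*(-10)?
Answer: 2*√2 ≈ 2.8284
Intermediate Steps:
B = 0 (B = -10 + 10 = 0)
G = 2 (G = 1 + (-1 + 2) = 1 + 1 = 2)
(B + G)*l(1, -1) = (0 + 2)*√(1 + 1) = 2*√2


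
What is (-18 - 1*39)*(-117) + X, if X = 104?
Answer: 6773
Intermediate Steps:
(-18 - 1*39)*(-117) + X = (-18 - 1*39)*(-117) + 104 = (-18 - 39)*(-117) + 104 = -57*(-117) + 104 = 6669 + 104 = 6773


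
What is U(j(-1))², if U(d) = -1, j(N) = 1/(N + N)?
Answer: 1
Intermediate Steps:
j(N) = 1/(2*N)
U(j(-1))² = (-1)² = 1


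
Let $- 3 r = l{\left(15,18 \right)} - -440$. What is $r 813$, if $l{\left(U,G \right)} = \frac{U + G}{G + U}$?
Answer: $-119511$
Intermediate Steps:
$l{\left(U,G \right)} = 1$ ($l{\left(U,G \right)} = \frac{G + U}{G + U} = 1$)
$r = -147$ ($r = - \frac{1 - -440}{3} = - \frac{1 + 440}{3} = \left(- \frac{1}{3}\right) 441 = -147$)
$r 813 = \left(-147\right) 813 = -119511$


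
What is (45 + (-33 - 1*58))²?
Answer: 2116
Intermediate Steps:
(45 + (-33 - 1*58))² = (45 + (-33 - 58))² = (45 - 91)² = (-46)² = 2116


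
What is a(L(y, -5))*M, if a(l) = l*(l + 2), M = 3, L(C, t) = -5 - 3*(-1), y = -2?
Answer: 0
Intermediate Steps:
L(C, t) = -2 (L(C, t) = -5 + 3 = -2)
a(l) = l*(2 + l)
a(L(y, -5))*M = -2*(2 - 2)*3 = -2*0*3 = 0*3 = 0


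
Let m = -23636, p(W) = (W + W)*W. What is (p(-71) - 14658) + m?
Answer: -28212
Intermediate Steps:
p(W) = 2*W² (p(W) = (2*W)*W = 2*W²)
(p(-71) - 14658) + m = (2*(-71)² - 14658) - 23636 = (2*5041 - 14658) - 23636 = (10082 - 14658) - 23636 = -4576 - 23636 = -28212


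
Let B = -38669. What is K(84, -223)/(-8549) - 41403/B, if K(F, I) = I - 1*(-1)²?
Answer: 362616103/330581281 ≈ 1.0969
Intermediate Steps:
K(F, I) = -1 + I (K(F, I) = I - 1*1 = I - 1 = -1 + I)
K(84, -223)/(-8549) - 41403/B = (-1 - 223)/(-8549) - 41403/(-38669) = -224*(-1/8549) - 41403*(-1/38669) = 224/8549 + 41403/38669 = 362616103/330581281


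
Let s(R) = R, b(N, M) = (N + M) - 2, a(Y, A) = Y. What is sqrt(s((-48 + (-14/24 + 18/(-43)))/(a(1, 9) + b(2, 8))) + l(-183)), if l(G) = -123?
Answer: I*sqrt(76948113)/774 ≈ 11.333*I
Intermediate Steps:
b(N, M) = -2 + M + N (b(N, M) = (M + N) - 2 = -2 + M + N)
sqrt(s((-48 + (-14/24 + 18/(-43)))/(a(1, 9) + b(2, 8))) + l(-183)) = sqrt((-48 + (-14/24 + 18/(-43)))/(1 + (-2 + 8 + 2)) - 123) = sqrt((-48 + (-14*1/24 + 18*(-1/43)))/(1 + 8) - 123) = sqrt((-48 + (-7/12 - 18/43))/9 - 123) = sqrt((-48 - 517/516)*(1/9) - 123) = sqrt(-25285/516*1/9 - 123) = sqrt(-25285/4644 - 123) = sqrt(-596497/4644) = I*sqrt(76948113)/774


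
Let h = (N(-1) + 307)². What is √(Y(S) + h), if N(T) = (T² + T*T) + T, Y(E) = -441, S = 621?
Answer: 7*√1927 ≈ 307.28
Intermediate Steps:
N(T) = T + 2*T² (N(T) = (T² + T²) + T = 2*T² + T = T + 2*T²)
h = 94864 (h = (-(1 + 2*(-1)) + 307)² = (-(1 - 2) + 307)² = (-1*(-1) + 307)² = (1 + 307)² = 308² = 94864)
√(Y(S) + h) = √(-441 + 94864) = √94423 = 7*√1927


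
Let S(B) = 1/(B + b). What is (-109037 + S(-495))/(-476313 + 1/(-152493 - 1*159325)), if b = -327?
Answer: 147093437413/642557257383 ≈ 0.22892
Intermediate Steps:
S(B) = 1/(-327 + B) (S(B) = 1/(B - 327) = 1/(-327 + B))
(-109037 + S(-495))/(-476313 + 1/(-152493 - 1*159325)) = (-109037 + 1/(-327 - 495))/(-476313 + 1/(-152493 - 1*159325)) = (-109037 + 1/(-822))/(-476313 + 1/(-152493 - 159325)) = (-109037 - 1/822)/(-476313 + 1/(-311818)) = -89628415/(822*(-476313 - 1/311818)) = -89628415/(822*(-148522967035/311818)) = -89628415/822*(-311818/148522967035) = 147093437413/642557257383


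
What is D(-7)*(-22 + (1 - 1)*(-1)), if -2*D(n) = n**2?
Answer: 539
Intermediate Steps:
D(n) = -n**2/2
D(-7)*(-22 + (1 - 1)*(-1)) = (-1/2*(-7)**2)*(-22 + (1 - 1)*(-1)) = (-1/2*49)*(-22 + 0*(-1)) = -49*(-22 + 0)/2 = -49/2*(-22) = 539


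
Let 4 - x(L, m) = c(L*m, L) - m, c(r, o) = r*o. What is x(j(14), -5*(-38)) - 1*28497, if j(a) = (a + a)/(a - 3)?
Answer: -3573623/121 ≈ -29534.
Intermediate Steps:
c(r, o) = o*r
j(a) = 2*a/(-3 + a) (j(a) = (2*a)/(-3 + a) = 2*a/(-3 + a))
x(L, m) = 4 + m - m*L² (x(L, m) = 4 - (L*(L*m) - m) = 4 - (m*L² - m) = 4 - (-m + m*L²) = 4 + (m - m*L²) = 4 + m - m*L²)
x(j(14), -5*(-38)) - 1*28497 = (4 - 5*(-38) - (-5*(-38))*(2*14/(-3 + 14))²) - 1*28497 = (4 + 190 - 1*190*(2*14/11)²) - 28497 = (4 + 190 - 1*190*(2*14*(1/11))²) - 28497 = (4 + 190 - 1*190*(28/11)²) - 28497 = (4 + 190 - 1*190*784/121) - 28497 = (4 + 190 - 148960/121) - 28497 = -125486/121 - 28497 = -3573623/121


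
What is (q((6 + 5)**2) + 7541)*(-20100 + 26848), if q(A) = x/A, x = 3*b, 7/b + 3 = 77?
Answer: 227819683490/4477 ≈ 5.0887e+7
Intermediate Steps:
b = 7/74 (b = 7/(-3 + 77) = 7/74 ≈ 0.094595)
x = 21/74 (x = 3*(7/74) = 21/74 ≈ 0.28378)
q(A) = 21/(74*A)
(q((6 + 5)**2) + 7541)*(-20100 + 26848) = (21/(74*((6 + 5)**2)) + 7541)*(-20100 + 26848) = (21/(74*(11**2)) + 7541)*6748 = ((21/74)/121 + 7541)*6748 = ((21/74)*(1/121) + 7541)*6748 = (21/8954 + 7541)*6748 = (67522135/8954)*6748 = 227819683490/4477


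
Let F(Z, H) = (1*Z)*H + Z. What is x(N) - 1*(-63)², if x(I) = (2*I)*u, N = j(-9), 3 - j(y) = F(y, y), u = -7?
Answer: -3003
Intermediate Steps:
F(Z, H) = Z + H*Z (F(Z, H) = Z*H + Z = H*Z + Z = Z + H*Z)
j(y) = 3 - y*(1 + y)
N = -69 (N = 3 - 1*(-9)*(1 - 9) = 3 - 1*(-9)*(-8) = 3 - 72 = -69)
x(I) = -14*I (x(I) = (2*I)*(-7) = -14*I)
x(N) - 1*(-63)² = -14*(-69) - 1*(-63)² = 966 - 1*3969 = 966 - 3969 = -3003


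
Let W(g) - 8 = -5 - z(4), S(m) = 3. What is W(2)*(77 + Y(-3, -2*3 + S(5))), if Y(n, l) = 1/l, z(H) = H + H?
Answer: -1150/3 ≈ -383.33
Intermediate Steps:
z(H) = 2*H
W(g) = -5 (W(g) = 8 + (-5 - 2*4) = 8 + (-5 - 1*8) = 8 + (-5 - 8) = 8 - 13 = -5)
W(2)*(77 + Y(-3, -2*3 + S(5))) = -5*(77 + 1/(-2*3 + 3)) = -5*(77 + 1/(-6 + 3)) = -5*(77 + 1/(-3)) = -5*(77 - ⅓) = -5*230/3 = -1150/3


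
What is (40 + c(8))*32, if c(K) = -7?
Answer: 1056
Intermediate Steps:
(40 + c(8))*32 = (40 - 7)*32 = 33*32 = 1056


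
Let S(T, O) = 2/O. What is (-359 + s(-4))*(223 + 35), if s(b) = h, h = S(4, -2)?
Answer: -92880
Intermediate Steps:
h = -1 (h = 2/(-2) = 2*(-½) = -1)
s(b) = -1
(-359 + s(-4))*(223 + 35) = (-359 - 1)*(223 + 35) = -360*258 = -92880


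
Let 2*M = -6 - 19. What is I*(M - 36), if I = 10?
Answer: -485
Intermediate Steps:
M = -25/2 (M = (-6 - 19)/2 = (½)*(-25) = -25/2 ≈ -12.500)
I*(M - 36) = 10*(-25/2 - 36) = 10*(-97/2) = -485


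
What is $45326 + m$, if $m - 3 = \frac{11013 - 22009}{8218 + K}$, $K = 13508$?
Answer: $\frac{492403429}{10863} \approx 45329.0$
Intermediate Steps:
$m = \frac{27091}{10863}$ ($m = 3 + \frac{11013 - 22009}{8218 + 13508} = 3 - \frac{10996}{21726} = 3 - \frac{5498}{10863} = \frac{27091}{10863} \approx 2.4939$)
$45326 + m = 45326 + \frac{27091}{10863} = \frac{492403429}{10863}$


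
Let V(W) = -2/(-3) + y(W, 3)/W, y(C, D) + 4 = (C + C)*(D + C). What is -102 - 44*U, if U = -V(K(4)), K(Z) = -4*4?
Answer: -3617/3 ≈ -1205.7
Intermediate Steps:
K(Z) = -16
y(C, D) = -4 + 2*C*(C + D) (y(C, D) = -4 + (C + C)*(D + C) = -4 + (2*C)*(C + D) = -4 + 2*C*(C + D))
V(W) = ⅔ + (-4 + 2*W² + 6*W)/W (V(W) = -2/(-3) + (-4 + 2*W² + 2*W*3)/W = -2*(-⅓) + (-4 + 2*W² + 6*W)/W = ⅔ + (-4 + 2*W² + 6*W)/W)
U = 301/12 (U = -(20/3 - 4/(-16) + 2*(-16)) = -(20/3 - 4*(-1/16) - 32) = -(20/3 + ¼ - 32) = -1*(-301/12) = 301/12 ≈ 25.083)
-102 - 44*U = -102 - 44*301/12 = -102 - 3311/3 = -3617/3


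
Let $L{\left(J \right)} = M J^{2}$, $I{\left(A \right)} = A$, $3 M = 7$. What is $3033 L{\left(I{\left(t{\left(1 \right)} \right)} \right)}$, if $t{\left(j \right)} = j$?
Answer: $7077$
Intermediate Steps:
$M = \frac{7}{3}$ ($M = \frac{1}{3} \cdot 7 = \frac{7}{3} \approx 2.3333$)
$L{\left(J \right)} = \frac{7 J^{2}}{3}$
$3033 L{\left(I{\left(t{\left(1 \right)} \right)} \right)} = 3033 \frac{7 \cdot 1^{2}}{3} = 3033 \cdot \frac{7}{3} \cdot 1 = 3033 \cdot \frac{7}{3} = 7077$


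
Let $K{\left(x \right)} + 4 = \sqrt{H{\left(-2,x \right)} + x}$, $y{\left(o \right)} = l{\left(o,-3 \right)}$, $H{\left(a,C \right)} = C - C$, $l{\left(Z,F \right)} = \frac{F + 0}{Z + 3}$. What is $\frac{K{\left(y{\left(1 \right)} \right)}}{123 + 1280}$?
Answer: $- \frac{4}{1403} + \frac{i \sqrt{3}}{2806} \approx -0.002851 + 0.00061727 i$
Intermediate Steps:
$l{\left(Z,F \right)} = \frac{F}{3 + Z}$
$H{\left(a,C \right)} = 0$
$y{\left(o \right)} = - \frac{3}{3 + o}$
$K{\left(x \right)} = -4 + \sqrt{x}$ ($K{\left(x \right)} = -4 + \sqrt{0 + x} = -4 + \sqrt{x}$)
$\frac{K{\left(y{\left(1 \right)} \right)}}{123 + 1280} = \frac{-4 + \sqrt{- \frac{3}{3 + 1}}}{123 + 1280} = \frac{-4 + \sqrt{- \frac{3}{4}}}{1403} = \frac{-4 + \frac{i \sqrt{3}}{2}}{1403} = - \frac{4}{1403} + \frac{i \sqrt{3}}{2806}$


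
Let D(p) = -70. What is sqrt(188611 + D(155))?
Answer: 3*sqrt(20949) ≈ 434.21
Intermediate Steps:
sqrt(188611 + D(155)) = sqrt(188611 - 70) = sqrt(188541) = 3*sqrt(20949)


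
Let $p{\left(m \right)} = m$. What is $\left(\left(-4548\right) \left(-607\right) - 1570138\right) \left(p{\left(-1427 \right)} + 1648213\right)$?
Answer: $1960495439428$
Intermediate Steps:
$\left(\left(-4548\right) \left(-607\right) - 1570138\right) \left(p{\left(-1427 \right)} + 1648213\right) = \left(\left(-4548\right) \left(-607\right) - 1570138\right) \left(-1427 + 1648213\right) = \left(2760636 - 1570138\right) 1646786 = 1190498 \cdot 1646786 = 1960495439428$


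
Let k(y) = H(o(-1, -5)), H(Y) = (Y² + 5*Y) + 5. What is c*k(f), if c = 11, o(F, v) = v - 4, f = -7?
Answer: 451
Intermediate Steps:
o(F, v) = -4 + v
H(Y) = 5 + Y² + 5*Y
k(y) = 41 (k(y) = 5 + (-4 - 5)² + 5*(-4 - 5) = 5 + (-9)² + 5*(-9) = 5 + 81 - 45 = 41)
c*k(f) = 11*41 = 451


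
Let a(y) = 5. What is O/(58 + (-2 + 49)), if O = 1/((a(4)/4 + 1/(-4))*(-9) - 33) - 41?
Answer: -1723/4410 ≈ -0.39070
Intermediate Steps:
O = -1723/42 (O = 1/((5/4 + 1/(-4))*(-9) - 33) - 41 = 1/((5*(1/4) + 1*(-1/4))*(-9) - 33) - 41 = 1/((5/4 - 1/4)*(-9) - 33) - 41 = 1/(1*(-9) - 33) - 41 = 1/(-9 - 33) - 41 = 1/(-42) - 41 = -1/42 - 41 = -1723/42 ≈ -41.024)
O/(58 + (-2 + 49)) = -1723/42/(58 + (-2 + 49)) = -1723/42/(58 + 47) = -1723/42/105 = (1/105)*(-1723/42) = -1723/4410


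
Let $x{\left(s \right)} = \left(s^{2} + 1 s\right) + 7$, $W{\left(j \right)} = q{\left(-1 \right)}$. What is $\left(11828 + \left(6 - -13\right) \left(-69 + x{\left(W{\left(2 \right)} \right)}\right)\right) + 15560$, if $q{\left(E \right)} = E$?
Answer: $26210$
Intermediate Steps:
$W{\left(j \right)} = -1$
$x{\left(s \right)} = 7 + s + s^{2}$ ($x{\left(s \right)} = \left(s^{2} + s\right) + 7 = \left(s + s^{2}\right) + 7 = 7 + s + s^{2}$)
$\left(11828 + \left(6 - -13\right) \left(-69 + x{\left(W{\left(2 \right)} \right)}\right)\right) + 15560 = \left(11828 + \left(6 - -13\right) \left(-69 + \left(7 - 1 + \left(-1\right)^{2}\right)\right)\right) + 15560 = \left(11828 + \left(6 + 13\right) \left(-69 + \left(7 - 1 + 1\right)\right)\right) + 15560 = \left(11828 + 19 \left(-69 + 7\right)\right) + 15560 = \left(11828 + 19 \left(-62\right)\right) + 15560 = \left(11828 - 1178\right) + 15560 = 10650 + 15560 = 26210$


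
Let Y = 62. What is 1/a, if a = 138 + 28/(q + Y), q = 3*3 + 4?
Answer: 75/10378 ≈ 0.0072268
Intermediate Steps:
q = 13 (q = 9 + 4 = 13)
a = 10378/75 (a = 138 + 28/(13 + 62) = 138 + 28/75 = 10378/75 ≈ 138.37)
1/a = 1/(10378/75) = 75/10378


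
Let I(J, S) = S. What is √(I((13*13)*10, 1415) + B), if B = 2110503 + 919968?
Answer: √3031886 ≈ 1741.2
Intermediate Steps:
B = 3030471
√(I((13*13)*10, 1415) + B) = √(1415 + 3030471) = √3031886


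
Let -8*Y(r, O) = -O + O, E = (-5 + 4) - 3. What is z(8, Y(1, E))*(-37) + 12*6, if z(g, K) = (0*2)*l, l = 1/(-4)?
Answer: 72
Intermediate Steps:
E = -4 (E = -1 - 3 = -4)
l = -¼ ≈ -0.25000
Y(r, O) = 0 (Y(r, O) = -(-O + O)/8 = -⅛*0 = 0)
z(g, K) = 0 (z(g, K) = (0*2)*(-¼) = 0*(-¼) = 0)
z(8, Y(1, E))*(-37) + 12*6 = 0*(-37) + 12*6 = 0 + 72 = 72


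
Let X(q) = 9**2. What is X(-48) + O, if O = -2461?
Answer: -2380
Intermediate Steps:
X(q) = 81
X(-48) + O = 81 - 2461 = -2380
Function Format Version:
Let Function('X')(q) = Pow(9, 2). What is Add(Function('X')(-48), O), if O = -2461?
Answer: -2380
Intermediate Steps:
Function('X')(q) = 81
Add(Function('X')(-48), O) = Add(81, -2461) = -2380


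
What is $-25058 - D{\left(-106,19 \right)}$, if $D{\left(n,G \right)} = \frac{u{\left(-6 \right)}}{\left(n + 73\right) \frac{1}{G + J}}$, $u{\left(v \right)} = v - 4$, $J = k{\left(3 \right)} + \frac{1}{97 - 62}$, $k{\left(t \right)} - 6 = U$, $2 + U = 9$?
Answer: $- \frac{5790640}{231} \approx -25068.0$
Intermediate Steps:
$U = 7$ ($U = -2 + 9 = 7$)
$k{\left(t \right)} = 13$ ($k{\left(t \right)} = 6 + 7 = 13$)
$J = \frac{456}{35}$ ($J = 13 + \frac{1}{97 - 62} = 13 + \frac{1}{35} = \frac{456}{35} \approx 13.029$)
$u{\left(v \right)} = -4 + v$ ($u{\left(v \right)} = v - 4 = -4 + v$)
$D{\left(n,G \right)} = - \frac{10 \left(\frac{456}{35} + G\right)}{73 + n}$ ($D{\left(n,G \right)} = \frac{-4 - 6}{\left(n + 73\right) \frac{1}{G + \frac{456}{35}}} = - \frac{10}{\left(73 + n\right) \frac{1}{\frac{456}{35} + G}} = - \frac{10}{\frac{1}{\frac{456}{35} + G} \left(73 + n\right)} = - 10 \frac{\frac{456}{35} + G}{73 + n} = - \frac{10 \left(\frac{456}{35} + G\right)}{73 + n}$)
$-25058 - D{\left(-106,19 \right)} = -25058 - \frac{2 \left(-456 - 665\right)}{7 \left(73 - 106\right)} = -25058 - \frac{2 \left(-456 - 665\right)}{7 \left(-33\right)} = -25058 - \frac{2}{7} \left(- \frac{1}{33}\right) \left(-1121\right) = -25058 - \frac{2242}{231} = - \frac{5790640}{231}$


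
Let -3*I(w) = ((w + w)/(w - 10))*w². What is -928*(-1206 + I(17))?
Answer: 32621056/21 ≈ 1.5534e+6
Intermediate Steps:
I(w) = -2*w³/(3*(-10 + w)) (I(w) = -(w + w)/(w - 10)*w²/3 = -(2*w)/(-10 + w)*w²/3 = -2*w/(-10 + w)*w²/3 = -2*w³/(3*(-10 + w)))
-928*(-1206 + I(17)) = -928*(-1206 - 2*17³/(-30 + 3*17)) = -928*(-1206 - 2*4913/(-30 + 51)) = -928*(-1206 - 2*4913/21) = -928*(-1206 - 2*4913*1/21) = -928*(-1206 - 9826/21) = -928*(-35152/21) = 32621056/21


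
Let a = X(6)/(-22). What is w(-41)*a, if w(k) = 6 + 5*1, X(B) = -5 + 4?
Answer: ½ ≈ 0.50000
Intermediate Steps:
X(B) = -1
w(k) = 11 (w(k) = 6 + 5 = 11)
a = 1/22 (a = -1/(-22) = -1*(-1/22) = 1/22 ≈ 0.045455)
w(-41)*a = 11*(1/22) = ½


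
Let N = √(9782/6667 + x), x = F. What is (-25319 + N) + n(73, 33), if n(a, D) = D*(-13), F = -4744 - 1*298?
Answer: -25748 + 4*I*√14002880109/6667 ≈ -25748.0 + 70.997*I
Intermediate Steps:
F = -5042 (F = -4744 - 298 = -5042)
n(a, D) = -13*D
x = -5042
N = 4*I*√14002880109/6667 (N = √(9782/6667 - 5042) = √(-33605232/6667) = 4*I*√14002880109/6667 ≈ 70.997*I)
(-25319 + N) + n(73, 33) = (-25319 + 4*I*√14002880109/6667) - 13*33 = (-25319 + 4*I*√14002880109/6667) - 429 = -25748 + 4*I*√14002880109/6667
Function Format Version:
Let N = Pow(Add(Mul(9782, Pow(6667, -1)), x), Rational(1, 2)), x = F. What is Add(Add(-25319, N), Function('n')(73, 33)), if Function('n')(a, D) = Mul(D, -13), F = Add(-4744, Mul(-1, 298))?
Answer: Add(-25748, Mul(Rational(4, 6667), I, Pow(14002880109, Rational(1, 2)))) ≈ Add(-25748., Mul(70.997, I))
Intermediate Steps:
F = -5042 (F = Add(-4744, -298) = -5042)
Function('n')(a, D) = Mul(-13, D)
x = -5042
N = Mul(Rational(4, 6667), I, Pow(14002880109, Rational(1, 2))) (N = Pow(Add(Mul(9782, Pow(6667, -1)), -5042), Rational(1, 2)) = Pow(Add(Mul(9782, Rational(1, 6667)), -5042), Rational(1, 2)) = Pow(Add(Rational(9782, 6667), -5042), Rational(1, 2)) = Pow(Rational(-33605232, 6667), Rational(1, 2)) = Mul(Rational(4, 6667), I, Pow(14002880109, Rational(1, 2))) ≈ Mul(70.997, I))
Add(Add(-25319, N), Function('n')(73, 33)) = Add(Add(-25319, Mul(Rational(4, 6667), I, Pow(14002880109, Rational(1, 2)))), Mul(-13, 33)) = Add(Add(-25319, Mul(Rational(4, 6667), I, Pow(14002880109, Rational(1, 2)))), -429) = Add(-25748, Mul(Rational(4, 6667), I, Pow(14002880109, Rational(1, 2))))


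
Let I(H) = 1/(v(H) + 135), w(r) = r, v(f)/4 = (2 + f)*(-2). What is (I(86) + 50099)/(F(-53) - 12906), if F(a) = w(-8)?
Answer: -14253165/3674033 ≈ -3.8794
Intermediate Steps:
v(f) = -16 - 8*f (v(f) = 4*((2 + f)*(-2)) = 4*(-4 - 2*f) = -16 - 8*f)
F(a) = -8
I(H) = 1/(119 - 8*H) (I(H) = 1/((-16 - 8*H) + 135) = 1/(119 - 8*H))
(I(86) + 50099)/(F(-53) - 12906) = (-1/(-119 + 8*86) + 50099)/(-8 - 12906) = (-1/(-119 + 688) + 50099)/(-12914) = (-1/569 + 50099)*(-1/12914) = (28506330/569)*(-1/12914) = -14253165/3674033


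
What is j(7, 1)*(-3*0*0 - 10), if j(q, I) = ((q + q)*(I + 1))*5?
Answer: -1400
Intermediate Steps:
j(q, I) = 10*q*(1 + I) (j(q, I) = ((2*q)*(1 + I))*5 = (2*q*(1 + I))*5 = 10*q*(1 + I))
j(7, 1)*(-3*0*0 - 10) = (10*7*(1 + 1))*(-3*0*0 - 10) = (10*7*2)*(0*0 - 10) = 140*(0 - 10) = 140*(-10) = -1400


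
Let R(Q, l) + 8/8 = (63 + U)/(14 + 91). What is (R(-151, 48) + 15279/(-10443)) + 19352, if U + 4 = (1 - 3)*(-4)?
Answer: 7072585717/365505 ≈ 19350.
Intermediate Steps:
U = 4 (U = -4 + (1 - 3)*(-4) = -4 - 2*(-4) = -4 + 8 = 4)
R(Q, l) = -38/105 (R(Q, l) = -1 + (63 + 4)/(14 + 91) = -1 + 67/105 = -38/105)
(R(-151, 48) + 15279/(-10443)) + 19352 = (-38/105 + 15279/(-10443)) + 19352 = (-38/105 + 15279*(-1/10443)) + 19352 = (-38/105 - 5093/3481) + 19352 = -667043/365505 + 19352 = 7072585717/365505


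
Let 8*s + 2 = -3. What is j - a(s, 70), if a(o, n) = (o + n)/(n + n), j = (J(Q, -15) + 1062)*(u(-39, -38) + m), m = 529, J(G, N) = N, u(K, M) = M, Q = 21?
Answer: 115153137/224 ≈ 5.1408e+5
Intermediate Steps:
s = -5/8 (s = -1/4 + (1/8)*(-3) = -1/4 - 3/8 = -5/8 ≈ -0.62500)
j = 514077 (j = (-15 + 1062)*(-38 + 529) = 1047*491 = 514077)
a(o, n) = (n + o)/(2*n) (a(o, n) = (n + o)/((2*n)) = (n + o)*(1/(2*n)) = (n + o)/(2*n))
j - a(s, 70) = 514077 - (70 - 5/8)/(2*70) = 514077 - 555/(2*70*8) = 514077 - 1*111/224 = 514077 - 111/224 = 115153137/224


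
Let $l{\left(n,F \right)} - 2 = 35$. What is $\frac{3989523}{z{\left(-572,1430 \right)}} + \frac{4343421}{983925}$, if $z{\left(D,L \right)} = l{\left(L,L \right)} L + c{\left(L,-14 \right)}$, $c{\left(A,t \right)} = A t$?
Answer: $\frac{271216435631}{2157419550} \approx 125.71$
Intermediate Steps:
$l{\left(n,F \right)} = 37$ ($l{\left(n,F \right)} = 2 + 35 = 37$)
$z{\left(D,L \right)} = 23 L$ ($z{\left(D,L \right)} = 37 L + L \left(-14\right) = 37 L - 14 L = 23 L$)
$\frac{3989523}{z{\left(-572,1430 \right)}} + \frac{4343421}{983925} = \frac{3989523}{23 \cdot 1430} + \frac{4343421}{983925} = \frac{3989523}{32890} + 4343421 \cdot \frac{1}{983925} = 3989523 \cdot \frac{1}{32890} + \frac{1447807}{327975} = \frac{3989523}{32890} + \frac{1447807}{327975} = \frac{271216435631}{2157419550}$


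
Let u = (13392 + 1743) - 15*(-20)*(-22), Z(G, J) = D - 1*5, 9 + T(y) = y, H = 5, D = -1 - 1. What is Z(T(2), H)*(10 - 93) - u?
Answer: -7954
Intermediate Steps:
D = -2
T(y) = -9 + y
Z(G, J) = -7 (Z(G, J) = -2 - 1*5 = -2 - 5 = -7)
u = 8535 (u = 15135 + 300*(-22) = 15135 - 6600 = 8535)
Z(T(2), H)*(10 - 93) - u = -7*(10 - 93) - 1*8535 = -7*(-83) - 8535 = 581 - 8535 = -7954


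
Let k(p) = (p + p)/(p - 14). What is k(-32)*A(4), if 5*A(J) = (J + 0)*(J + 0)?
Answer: 512/115 ≈ 4.4522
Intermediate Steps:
A(J) = J**2/5 (A(J) = ((J + 0)*(J + 0))/5 = (J*J)/5 = J**2/5)
k(p) = 2*p/(-14 + p) (k(p) = (2*p)/(-14 + p) = 2*p/(-14 + p))
k(-32)*A(4) = (2*(-32)/(-14 - 32))*((1/5)*4**2) = (2*(-32)/(-46))*((1/5)*16) = (2*(-32)*(-1/46))*(16/5) = (32/23)*(16/5) = 512/115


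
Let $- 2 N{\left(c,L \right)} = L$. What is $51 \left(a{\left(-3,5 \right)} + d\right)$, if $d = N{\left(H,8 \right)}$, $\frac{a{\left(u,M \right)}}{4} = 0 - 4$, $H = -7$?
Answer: $-1020$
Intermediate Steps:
$N{\left(c,L \right)} = - \frac{L}{2}$
$a{\left(u,M \right)} = -16$ ($a{\left(u,M \right)} = 4 \left(0 - 4\right) = 4 \left(-4\right) = -16$)
$d = -4$ ($d = \left(- \frac{1}{2}\right) 8 = -4$)
$51 \left(a{\left(-3,5 \right)} + d\right) = 51 \left(-16 - 4\right) = 51 \left(-20\right) = -1020$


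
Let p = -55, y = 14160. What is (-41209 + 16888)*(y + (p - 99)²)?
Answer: -921182196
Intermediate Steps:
(-41209 + 16888)*(y + (p - 99)²) = (-41209 + 16888)*(14160 + (-55 - 99)²) = -24321*(14160 + (-154)²) = -24321*(14160 + 23716) = -24321*37876 = -921182196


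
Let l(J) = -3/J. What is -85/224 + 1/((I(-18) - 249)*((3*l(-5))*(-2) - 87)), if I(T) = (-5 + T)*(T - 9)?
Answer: -3581245/9436896 ≈ -0.37949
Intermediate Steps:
I(T) = (-9 + T)*(-5 + T) (I(T) = (-5 + T)*(-9 + T) = (-9 + T)*(-5 + T))
-85/224 + 1/((I(-18) - 249)*((3*l(-5))*(-2) - 87)) = -85/224 + 1/(((45 + (-18)**2 - 14*(-18)) - 249)*((3*(-3/(-5)))*(-2) - 87)) = -85*1/224 + 1/(((45 + 324 + 252) - 249)*((3*(-3*(-1/5)))*(-2) - 87)) = -85/224 + 1/((621 - 249)*((3*(3/5))*(-2) - 87)) = -85/224 + 1/(372*((9/5)*(-2) - 87)) = -85/224 + 1/(372*(-18/5 - 87)) = -85/224 + 1/(372*(-453/5)) = -85/224 + (1/372)*(-5/453) = -85/224 - 5/168516 = -3581245/9436896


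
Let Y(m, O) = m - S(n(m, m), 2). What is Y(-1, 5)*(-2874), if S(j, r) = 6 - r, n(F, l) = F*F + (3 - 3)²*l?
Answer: 14370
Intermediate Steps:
n(F, l) = F² (n(F, l) = F² + 0²*l = F² + 0*l = F² + 0 = F²)
Y(m, O) = -4 + m (Y(m, O) = m - (6 - 1*2) = m - (6 - 2) = m - 1*4 = m - 4 = -4 + m)
Y(-1, 5)*(-2874) = (-4 - 1)*(-2874) = -5*(-2874) = 14370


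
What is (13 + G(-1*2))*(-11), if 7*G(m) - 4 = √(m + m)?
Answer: -1045/7 - 22*I/7 ≈ -149.29 - 3.1429*I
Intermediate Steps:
G(m) = 4/7 + √2*√m/7 (G(m) = 4/7 + √(m + m)/7 = 4/7 + √(2*m)/7 = 4/7 + (√2*√m)/7 = 4/7 + √2*√m/7)
(13 + G(-1*2))*(-11) = (13 + (4/7 + √2*√(-1*2)/7))*(-11) = (13 + (4/7 + √2*√(-2)/7))*(-11) = (13 + (4/7 + √2*(I*√2)/7))*(-11) = (13 + (4/7 + 2*I/7))*(-11) = (95/7 + 2*I/7)*(-11) = -1045/7 - 22*I/7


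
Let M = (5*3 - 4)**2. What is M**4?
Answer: 214358881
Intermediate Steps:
M = 121 (M = (15 - 4)**2 = 11**2 = 121)
M**4 = 121**4 = 214358881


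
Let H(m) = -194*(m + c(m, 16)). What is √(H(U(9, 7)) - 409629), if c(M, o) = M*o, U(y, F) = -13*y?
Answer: 89*I*√3 ≈ 154.15*I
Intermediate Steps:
H(m) = -3298*m (H(m) = -194*(m + m*16) = -194*(m + 16*m) = -3298*m)
√(H(U(9, 7)) - 409629) = √(-(-42874)*9 - 409629) = √(-3298*(-117) - 409629) = √(385866 - 409629) = √(-23763) = 89*I*√3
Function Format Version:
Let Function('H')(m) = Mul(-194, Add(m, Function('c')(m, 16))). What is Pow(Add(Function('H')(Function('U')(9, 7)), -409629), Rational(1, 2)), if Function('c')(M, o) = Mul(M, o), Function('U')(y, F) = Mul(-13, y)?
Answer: Mul(89, I, Pow(3, Rational(1, 2))) ≈ Mul(154.15, I)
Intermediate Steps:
Function('H')(m) = Mul(-3298, m) (Function('H')(m) = Mul(-194, Add(m, Mul(m, 16))) = Mul(-194, Add(m, Mul(16, m))) = Mul(-194, Mul(17, m)) = Mul(-3298, m))
Pow(Add(Function('H')(Function('U')(9, 7)), -409629), Rational(1, 2)) = Pow(Add(Mul(-3298, Mul(-13, 9)), -409629), Rational(1, 2)) = Pow(Add(Mul(-3298, -117), -409629), Rational(1, 2)) = Pow(Add(385866, -409629), Rational(1, 2)) = Pow(-23763, Rational(1, 2)) = Mul(89, I, Pow(3, Rational(1, 2)))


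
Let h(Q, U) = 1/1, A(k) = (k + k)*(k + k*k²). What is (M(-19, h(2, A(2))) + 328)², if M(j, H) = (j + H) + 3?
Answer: 97969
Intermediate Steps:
A(k) = 2*k*(k + k³) (A(k) = (2*k)*(k + k³) = 2*k*(k + k³))
h(Q, U) = 1
M(j, H) = 3 + H + j (M(j, H) = (H + j) + 3 = 3 + H + j)
(M(-19, h(2, A(2))) + 328)² = ((3 + 1 - 19) + 328)² = (-15 + 328)² = 313² = 97969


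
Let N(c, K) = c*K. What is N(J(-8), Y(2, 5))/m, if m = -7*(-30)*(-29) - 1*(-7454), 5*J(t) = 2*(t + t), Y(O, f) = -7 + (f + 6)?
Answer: -32/1705 ≈ -0.018768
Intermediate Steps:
Y(O, f) = -1 + f (Y(O, f) = -7 + (6 + f) = -1 + f)
J(t) = 4*t/5 (J(t) = (2*(t + t))/5 = (2*(2*t))/5 = (4*t)/5 = 4*t/5)
N(c, K) = K*c
m = 1364 (m = 210*(-29) + 7454 = -6090 + 7454 = 1364)
N(J(-8), Y(2, 5))/m = ((-1 + 5)*((⅘)*(-8)))/1364 = (4*(-32/5))*(1/1364) = -128/5*1/1364 = -32/1705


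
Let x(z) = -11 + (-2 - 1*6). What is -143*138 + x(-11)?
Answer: -19753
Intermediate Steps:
x(z) = -19 (x(z) = -11 + (-2 - 6) = -11 - 8 = -19)
-143*138 + x(-11) = -143*138 - 19 = -19734 - 19 = -19753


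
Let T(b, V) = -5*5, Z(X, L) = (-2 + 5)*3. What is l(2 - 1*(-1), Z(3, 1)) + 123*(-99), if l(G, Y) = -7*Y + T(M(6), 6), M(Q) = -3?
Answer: -12265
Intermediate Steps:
Z(X, L) = 9 (Z(X, L) = 3*3 = 9)
T(b, V) = -25
l(G, Y) = -25 - 7*Y (l(G, Y) = -7*Y - 25 = -25 - 7*Y)
l(2 - 1*(-1), Z(3, 1)) + 123*(-99) = (-25 - 7*9) + 123*(-99) = (-25 - 63) - 12177 = -88 - 12177 = -12265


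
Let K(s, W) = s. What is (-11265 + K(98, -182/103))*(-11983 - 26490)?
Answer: 429627991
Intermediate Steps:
(-11265 + K(98, -182/103))*(-11983 - 26490) = (-11265 + 98)*(-11983 - 26490) = -11167*(-38473) = 429627991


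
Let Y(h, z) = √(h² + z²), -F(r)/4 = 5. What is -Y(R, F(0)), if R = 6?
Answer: -2*√109 ≈ -20.881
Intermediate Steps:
F(r) = -20 (F(r) = -4*5 = -20)
-Y(R, F(0)) = -√(6² + (-20)²) = -√(36 + 400) = -√436 = -2*√109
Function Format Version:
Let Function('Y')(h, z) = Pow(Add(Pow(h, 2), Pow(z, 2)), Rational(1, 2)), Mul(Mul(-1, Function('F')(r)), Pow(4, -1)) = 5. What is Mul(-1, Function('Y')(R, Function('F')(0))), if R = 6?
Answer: Mul(-2, Pow(109, Rational(1, 2))) ≈ -20.881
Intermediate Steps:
Function('F')(r) = -20 (Function('F')(r) = Mul(-4, 5) = -20)
Mul(-1, Function('Y')(R, Function('F')(0))) = Mul(-1, Pow(Add(Pow(6, 2), Pow(-20, 2)), Rational(1, 2))) = Mul(-1, Pow(Add(36, 400), Rational(1, 2))) = Mul(-1, Pow(436, Rational(1, 2))) = Mul(-1, Mul(2, Pow(109, Rational(1, 2)))) = Mul(-2, Pow(109, Rational(1, 2)))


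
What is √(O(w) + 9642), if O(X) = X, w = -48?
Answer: 3*√1066 ≈ 97.949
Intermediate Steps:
√(O(w) + 9642) = √(-48 + 9642) = √9594 = 3*√1066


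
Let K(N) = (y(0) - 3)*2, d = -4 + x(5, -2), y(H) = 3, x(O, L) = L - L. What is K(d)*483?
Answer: 0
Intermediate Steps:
x(O, L) = 0
d = -4 (d = -4 + 0 = -4)
K(N) = 0 (K(N) = (3 - 3)*2 = 0*2 = 0)
K(d)*483 = 0*483 = 0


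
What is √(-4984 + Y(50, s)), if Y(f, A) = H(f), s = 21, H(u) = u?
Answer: I*√4934 ≈ 70.242*I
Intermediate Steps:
Y(f, A) = f
√(-4984 + Y(50, s)) = √(-4984 + 50) = √(-4934) = I*√4934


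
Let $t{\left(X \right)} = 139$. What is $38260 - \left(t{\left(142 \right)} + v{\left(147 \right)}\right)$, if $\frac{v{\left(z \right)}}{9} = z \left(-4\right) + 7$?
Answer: $43350$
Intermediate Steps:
$v{\left(z \right)} = 63 - 36 z$ ($v{\left(z \right)} = 9 \left(z \left(-4\right) + 7\right) = 9 \left(- 4 z + 7\right) = 9 \left(7 - 4 z\right) = 63 - 36 z$)
$38260 - \left(t{\left(142 \right)} + v{\left(147 \right)}\right) = 38260 - \left(139 + \left(63 - 5292\right)\right) = 38260 - \left(139 - 5229\right) = 38260 - -5090 = 38260 + 5090 = 43350$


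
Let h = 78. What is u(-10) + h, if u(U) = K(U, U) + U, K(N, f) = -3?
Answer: 65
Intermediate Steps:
u(U) = -3 + U
u(-10) + h = (-3 - 10) + 78 = -13 + 78 = 65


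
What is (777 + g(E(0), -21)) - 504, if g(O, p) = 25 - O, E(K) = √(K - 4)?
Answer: 298 - 2*I ≈ 298.0 - 2.0*I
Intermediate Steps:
E(K) = √(-4 + K)
(777 + g(E(0), -21)) - 504 = (777 + (25 - √(-4 + 0))) - 504 = (777 + (25 - √(-4))) - 504 = (777 + (25 - 2*I)) - 504 = (802 - 2*I) - 504 = 298 - 2*I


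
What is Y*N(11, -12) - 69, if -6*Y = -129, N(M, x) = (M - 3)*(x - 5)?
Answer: -2993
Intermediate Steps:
N(M, x) = (-5 + x)*(-3 + M) (N(M, x) = (-3 + M)*(-5 + x) = (-5 + x)*(-3 + M))
Y = 43/2 (Y = -⅙*(-129) = 43/2 ≈ 21.500)
Y*N(11, -12) - 69 = 43*(15 - 5*11 - 3*(-12) + 11*(-12))/2 - 69 = 43*(15 - 55 + 36 - 132)/2 - 69 = (43/2)*(-136) - 69 = -2924 - 69 = -2993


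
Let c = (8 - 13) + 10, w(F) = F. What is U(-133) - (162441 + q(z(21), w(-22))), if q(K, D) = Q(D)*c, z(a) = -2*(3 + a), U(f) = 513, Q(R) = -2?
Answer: -161918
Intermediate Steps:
c = 5 (c = -5 + 10 = 5)
z(a) = -6 - 2*a
q(K, D) = -10 (q(K, D) = -2*5 = -10)
U(-133) - (162441 + q(z(21), w(-22))) = 513 - (162441 - 10) = 513 - 1*162431 = 513 - 162431 = -161918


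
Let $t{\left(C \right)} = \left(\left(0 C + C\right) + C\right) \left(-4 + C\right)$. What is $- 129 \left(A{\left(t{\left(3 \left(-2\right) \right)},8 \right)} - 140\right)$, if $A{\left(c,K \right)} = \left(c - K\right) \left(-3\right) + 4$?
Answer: $60888$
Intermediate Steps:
$t{\left(C \right)} = 2 C \left(-4 + C\right)$ ($t{\left(C \right)} = \left(\left(0 + C\right) + C\right) \left(-4 + C\right) = \left(C + C\right) \left(-4 + C\right) = 2 C \left(-4 + C\right)$)
$A{\left(c,K \right)} = 4 - 3 c + 3 K$ ($A{\left(c,K \right)} = \left(- 3 c + 3 K\right) + 4 = 4 - 3 c + 3 K$)
$- 129 \left(A{\left(t{\left(3 \left(-2\right) \right)},8 \right)} - 140\right) = - 129 \left(\left(4 - 3 \cdot 2 \cdot 3 \left(-2\right) \left(-4 + 3 \left(-2\right)\right) + 3 \cdot 8\right) - 140\right) = - 129 \left(\left(4 - 3 \cdot 2 \left(-6\right) \left(-4 - 6\right) + 24\right) - 140\right) = - 129 \left(\left(4 - 3 \cdot 2 \left(-6\right) \left(-10\right) + 24\right) - 140\right) = - 129 \left(\left(4 - 360 + 24\right) - 140\right) = - 129 \left(-332 - 140\right) = \left(-129\right) \left(-472\right) = 60888$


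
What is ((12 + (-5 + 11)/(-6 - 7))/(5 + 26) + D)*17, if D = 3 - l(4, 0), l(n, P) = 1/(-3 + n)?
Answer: 16252/403 ≈ 40.328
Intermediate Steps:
D = 2 (D = 3 - 1/(-3 + 4) = 3 - 1/1 = 3 - 1*1 = 3 - 1 = 2)
((12 + (-5 + 11)/(-6 - 7))/(5 + 26) + D)*17 = ((12 + (-5 + 11)/(-6 - 7))/(5 + 26) + 2)*17 = ((12 + 6/(-13))/31 + 2)*17 = ((12 + 6*(-1/13))*(1/31) + 2)*17 = ((12 - 6/13)*(1/31) + 2)*17 = ((150/13)*(1/31) + 2)*17 = (150/403 + 2)*17 = (956/403)*17 = 16252/403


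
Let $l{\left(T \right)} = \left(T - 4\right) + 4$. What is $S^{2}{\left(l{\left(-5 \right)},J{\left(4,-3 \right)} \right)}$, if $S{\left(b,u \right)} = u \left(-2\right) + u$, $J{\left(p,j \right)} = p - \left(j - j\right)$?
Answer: $16$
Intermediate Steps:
$J{\left(p,j \right)} = p$ ($J{\left(p,j \right)} = p - 0 = p + 0 = p$)
$l{\left(T \right)} = T$ ($l{\left(T \right)} = \left(-4 + T\right) + 4 = T$)
$S{\left(b,u \right)} = - u$ ($S{\left(b,u \right)} = - 2 u + u = - u$)
$S^{2}{\left(l{\left(-5 \right)},J{\left(4,-3 \right)} \right)} = \left(\left(-1\right) 4\right)^{2} = \left(-4\right)^{2} = 16$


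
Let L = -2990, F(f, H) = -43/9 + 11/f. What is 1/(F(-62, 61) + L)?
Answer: -558/1671185 ≈ -0.00033389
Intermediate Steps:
F(f, H) = -43/9 + 11/f (F(f, H) = -43*1/9 + 11/f = -43/9 + 11/f)
1/(F(-62, 61) + L) = 1/((-43/9 + 11/(-62)) - 2990) = 1/((-43/9 + 11*(-1/62)) - 2990) = 1/((-43/9 - 11/62) - 2990) = 1/(-2765/558 - 2990) = 1/(-1671185/558) = -558/1671185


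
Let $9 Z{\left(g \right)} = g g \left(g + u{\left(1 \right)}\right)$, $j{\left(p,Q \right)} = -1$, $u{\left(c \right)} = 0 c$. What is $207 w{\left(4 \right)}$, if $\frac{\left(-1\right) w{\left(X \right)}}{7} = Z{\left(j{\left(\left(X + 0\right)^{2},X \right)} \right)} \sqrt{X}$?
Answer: $322$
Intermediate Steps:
$u{\left(c \right)} = 0$
$Z{\left(g \right)} = \frac{g^{3}}{9}$ ($Z{\left(g \right)} = \frac{g g \left(g + 0\right)}{9} = \frac{g^{2} g}{9} = \frac{g^{3}}{9}$)
$w{\left(X \right)} = \frac{7 \sqrt{X}}{9}$ ($w{\left(X \right)} = - 7 \frac{\left(-1\right)^{3}}{9} \sqrt{X} = - 7 \cdot \frac{1}{9} \left(-1\right) \sqrt{X} = - 7 \left(- \frac{\sqrt{X}}{9}\right) = \frac{7 \sqrt{X}}{9}$)
$207 w{\left(4 \right)} = 207 \frac{7 \sqrt{4}}{9} = 207 \cdot \frac{7}{9} \cdot 2 = 207 \cdot \frac{14}{9} = 322$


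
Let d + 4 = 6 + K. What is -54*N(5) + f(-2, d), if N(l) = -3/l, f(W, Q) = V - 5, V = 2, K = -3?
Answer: 147/5 ≈ 29.400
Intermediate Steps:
d = -1 (d = -4 + (6 - 3) = -4 + 3 = -1)
f(W, Q) = -3 (f(W, Q) = 2 - 5 = -3)
-54*N(5) + f(-2, d) = -(-162)/5 - 3 = -54*(-3/5) - 3 = 162/5 - 3 = 147/5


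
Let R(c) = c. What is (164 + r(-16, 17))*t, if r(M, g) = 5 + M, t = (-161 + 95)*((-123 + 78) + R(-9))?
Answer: 545292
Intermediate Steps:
t = 3564 (t = (-161 + 95)*((-123 + 78) - 9) = -66*(-45 - 9) = -66*(-54) = 3564)
(164 + r(-16, 17))*t = (164 + (5 - 16))*3564 = (164 - 11)*3564 = 153*3564 = 545292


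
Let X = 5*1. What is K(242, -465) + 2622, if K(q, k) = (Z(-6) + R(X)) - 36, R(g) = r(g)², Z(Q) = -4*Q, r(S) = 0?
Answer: 2610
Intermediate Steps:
X = 5
R(g) = 0 (R(g) = 0² = 0)
K(q, k) = -12 (K(q, k) = (-4*(-6) + 0) - 36 = (24 + 0) - 36 = 24 - 36 = -12)
K(242, -465) + 2622 = -12 + 2622 = 2610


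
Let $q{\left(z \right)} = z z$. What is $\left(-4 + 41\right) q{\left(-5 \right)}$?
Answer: $925$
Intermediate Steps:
$q{\left(z \right)} = z^{2}$
$\left(-4 + 41\right) q{\left(-5 \right)} = \left(-4 + 41\right) \left(-5\right)^{2} = 37 \cdot 25 = 925$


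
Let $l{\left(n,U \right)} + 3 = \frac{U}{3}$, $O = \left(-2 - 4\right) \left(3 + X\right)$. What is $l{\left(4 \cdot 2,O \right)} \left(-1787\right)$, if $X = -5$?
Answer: $-1787$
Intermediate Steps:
$O = 12$ ($O = \left(-2 - 4\right) \left(3 - 5\right) = \left(-6\right) \left(-2\right) = 12$)
$l{\left(n,U \right)} = -3 + \frac{U}{3}$
$l{\left(4 \cdot 2,O \right)} \left(-1787\right) = \left(-3 + \frac{1}{3} \cdot 12\right) \left(-1787\right) = \left(-3 + 4\right) \left(-1787\right) = 1 \left(-1787\right) = -1787$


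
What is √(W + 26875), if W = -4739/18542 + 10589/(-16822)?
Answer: √163411493211835748581/77978381 ≈ 163.93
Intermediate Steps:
W = -69015174/77978381 (W = -4739*1/18542 + 10589*(-1/16822) = -4739/18542 - 10589/16822 = -69015174/77978381 ≈ -0.88506)
√(W + 26875) = √(-69015174/77978381 + 26875) = √(2095599974201/77978381) = √163411493211835748581/77978381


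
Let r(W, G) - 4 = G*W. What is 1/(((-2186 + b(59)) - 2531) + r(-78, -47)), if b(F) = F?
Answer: -1/988 ≈ -0.0010121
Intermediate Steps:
r(W, G) = 4 + G*W
1/(((-2186 + b(59)) - 2531) + r(-78, -47)) = 1/(((-2186 + 59) - 2531) + (4 - 47*(-78))) = 1/((-2127 - 2531) + (4 + 3666)) = 1/(-4658 + 3670) = 1/(-988) = -1/988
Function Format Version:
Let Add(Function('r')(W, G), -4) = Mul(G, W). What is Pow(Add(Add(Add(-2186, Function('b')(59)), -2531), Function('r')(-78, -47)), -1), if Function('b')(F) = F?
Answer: Rational(-1, 988) ≈ -0.0010121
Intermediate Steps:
Function('r')(W, G) = Add(4, Mul(G, W))
Pow(Add(Add(Add(-2186, Function('b')(59)), -2531), Function('r')(-78, -47)), -1) = Pow(Add(Add(Add(-2186, 59), -2531), Add(4, Mul(-47, -78))), -1) = Pow(Add(Add(-2127, -2531), Add(4, 3666)), -1) = Pow(Add(-4658, 3670), -1) = Pow(-988, -1) = Rational(-1, 988)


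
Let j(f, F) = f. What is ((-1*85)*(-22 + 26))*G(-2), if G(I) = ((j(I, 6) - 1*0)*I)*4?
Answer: -5440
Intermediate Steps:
G(I) = 4*I**2 (G(I) = ((I - 1*0)*I)*4 = ((I + 0)*I)*4 = (I*I)*4 = I**2*4 = 4*I**2)
((-1*85)*(-22 + 26))*G(-2) = ((-1*85)*(-22 + 26))*(4*(-2)**2) = (-85*4)*(4*4) = -340*16 = -5440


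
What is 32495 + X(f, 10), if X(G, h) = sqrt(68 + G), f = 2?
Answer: 32495 + sqrt(70) ≈ 32503.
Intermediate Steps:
32495 + X(f, 10) = 32495 + sqrt(68 + 2) = 32495 + sqrt(70)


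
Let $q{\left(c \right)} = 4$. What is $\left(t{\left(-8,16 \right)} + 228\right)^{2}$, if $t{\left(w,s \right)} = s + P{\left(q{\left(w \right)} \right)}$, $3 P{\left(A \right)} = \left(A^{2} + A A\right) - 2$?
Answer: $64516$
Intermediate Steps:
$P{\left(A \right)} = - \frac{2}{3} + \frac{2 A^{2}}{3}$ ($P{\left(A \right)} = \frac{\left(A^{2} + A A\right) - 2}{3} = \frac{\left(A^{2} + A^{2}\right) - 2}{3} = \frac{2 A^{2} - 2}{3} = \frac{-2 + 2 A^{2}}{3} = - \frac{2}{3} + \frac{2 A^{2}}{3}$)
$t{\left(w,s \right)} = 10 + s$ ($t{\left(w,s \right)} = s - \left(\frac{2}{3} - \frac{2 \cdot 4^{2}}{3}\right) = s + \left(- \frac{2}{3} + \frac{2}{3} \cdot 16\right) = s + \left(- \frac{2}{3} + \frac{32}{3}\right) = s + 10 = 10 + s$)
$\left(t{\left(-8,16 \right)} + 228\right)^{2} = \left(\left(10 + 16\right) + 228\right)^{2} = \left(26 + 228\right)^{2} = 254^{2} = 64516$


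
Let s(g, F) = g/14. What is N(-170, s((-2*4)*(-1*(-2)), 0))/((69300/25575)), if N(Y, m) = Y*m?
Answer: 10540/147 ≈ 71.701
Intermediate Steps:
s(g, F) = g/14 (s(g, F) = g*(1/14) = g/14)
N(-170, s((-2*4)*(-1*(-2)), 0))/((69300/25575)) = (-85*(-2*4)*(-1*(-2))/7)/((69300/25575)) = (-85*(-8*2)/7)/((69300*(1/25575))) = (-85*(-16)/7)/(84/31) = -170*(-8/7)*(31/84) = (1360/7)*(31/84) = 10540/147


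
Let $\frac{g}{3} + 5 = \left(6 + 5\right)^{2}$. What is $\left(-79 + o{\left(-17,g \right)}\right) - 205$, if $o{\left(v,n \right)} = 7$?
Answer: $-277$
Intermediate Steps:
$g = 348$ ($g = -15 + 3 \left(6 + 5\right)^{2} = -15 + 3 \cdot 11^{2} = -15 + 3 \cdot 121 = -15 + 363 = 348$)
$\left(-79 + o{\left(-17,g \right)}\right) - 205 = \left(-79 + 7\right) - 205 = -72 - 205 = -277$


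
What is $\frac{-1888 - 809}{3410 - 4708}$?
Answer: $\frac{2697}{1298} \approx 2.0778$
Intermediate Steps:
$\frac{-1888 - 809}{3410 - 4708} = - \frac{2697}{-1298} = \left(-2697\right) \left(- \frac{1}{1298}\right) = \frac{2697}{1298}$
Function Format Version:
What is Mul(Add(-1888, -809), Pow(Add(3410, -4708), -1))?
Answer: Rational(2697, 1298) ≈ 2.0778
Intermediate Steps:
Mul(Add(-1888, -809), Pow(Add(3410, -4708), -1)) = Mul(-2697, Pow(-1298, -1)) = Mul(-2697, Rational(-1, 1298)) = Rational(2697, 1298)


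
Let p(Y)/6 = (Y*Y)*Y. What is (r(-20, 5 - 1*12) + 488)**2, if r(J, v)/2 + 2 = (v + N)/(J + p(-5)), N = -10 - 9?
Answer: 34732285956/148225 ≈ 2.3432e+5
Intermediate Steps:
p(Y) = 6*Y**3 (p(Y) = 6*((Y*Y)*Y) = 6*(Y**2*Y) = 6*Y**3)
N = -19
r(J, v) = -4 + 2*(-19 + v)/(-750 + J) (r(J, v) = -4 + 2*((v - 19)/(J + 6*(-5)**3)) = -4 + 2*((-19 + v)/(J + 6*(-125))) = -4 + 2*((-19 + v)/(J - 750)) = -4 + 2*((-19 + v)/(-750 + J)) = -4 + 2*(-19 + v)/(-750 + J))
(r(-20, 5 - 1*12) + 488)**2 = (2*(1481 + (5 - 1*12) - 2*(-20))/(-750 - 20) + 488)**2 = (2*(1481 + (5 - 12) + 40)/(-770) + 488)**2 = (2*(-1/770)*(1481 - 7 + 40) + 488)**2 = (2*(-1/770)*1514 + 488)**2 = (-1514/385 + 488)**2 = (186366/385)**2 = 34732285956/148225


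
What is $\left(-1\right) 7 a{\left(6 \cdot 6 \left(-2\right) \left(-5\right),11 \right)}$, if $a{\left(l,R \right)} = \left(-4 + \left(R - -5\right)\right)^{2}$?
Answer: $-1008$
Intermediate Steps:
$a{\left(l,R \right)} = \left(1 + R\right)^{2}$ ($a{\left(l,R \right)} = \left(-4 + \left(R + 5\right)\right)^{2} = \left(-4 + \left(5 + R\right)\right)^{2} = \left(1 + R\right)^{2}$)
$\left(-1\right) 7 a{\left(6 \cdot 6 \left(-2\right) \left(-5\right),11 \right)} = \left(-1\right) 7 \left(1 + 11\right)^{2} = - 7 \cdot 12^{2} = \left(-7\right) 144 = -1008$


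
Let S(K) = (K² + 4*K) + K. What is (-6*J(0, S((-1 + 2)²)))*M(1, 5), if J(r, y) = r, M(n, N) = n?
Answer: 0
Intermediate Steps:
S(K) = K² + 5*K
(-6*J(0, S((-1 + 2)²)))*M(1, 5) = -6*0*1 = 0*1 = 0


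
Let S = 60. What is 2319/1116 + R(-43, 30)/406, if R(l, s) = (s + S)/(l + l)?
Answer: 6739147/3247188 ≈ 2.0754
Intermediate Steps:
R(l, s) = (60 + s)/(2*l) (R(l, s) = (s + 60)/(l + l) = (60 + s)/((2*l)) = (60 + s)*(1/(2*l)) = (60 + s)/(2*l))
2319/1116 + R(-43, 30)/406 = 2319/1116 + ((½)*(60 + 30)/(-43))/406 = 2319*(1/1116) + ((½)*(-1/43)*90)*(1/406) = 773/372 - 45/43*1/406 = 773/372 - 45/17458 = 6739147/3247188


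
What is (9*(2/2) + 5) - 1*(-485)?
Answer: 499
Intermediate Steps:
(9*(2/2) + 5) - 1*(-485) = (9*(2*(½)) + 5) + 485 = (9*1 + 5) + 485 = (9 + 5) + 485 = 14 + 485 = 499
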